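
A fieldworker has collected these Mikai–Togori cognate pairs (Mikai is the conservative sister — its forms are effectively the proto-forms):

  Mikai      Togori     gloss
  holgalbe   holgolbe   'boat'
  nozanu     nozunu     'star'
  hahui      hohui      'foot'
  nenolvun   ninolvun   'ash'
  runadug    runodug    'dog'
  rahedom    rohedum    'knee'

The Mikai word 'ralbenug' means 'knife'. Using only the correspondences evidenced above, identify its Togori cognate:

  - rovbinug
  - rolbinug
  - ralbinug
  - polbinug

rolbinug

holgalbe ~ holgolbe, hahui ~ hohui — Mikai a corresponds to Togori o after a consonant, before a consonant other than r, m, n, p, b, f, v.
nenolvun ~ ninolvun — Mikai e corresponds to Togori i after a consonant, before a nasal.
Applying these to Mikai 'ralbenug':
  ralbenug → rolbenug   (a→o after a consonant, before a consonant other than r, m, n, p, b, f, v)
  rolbenug → rolbinug   (e→i after a consonant, before a nasal)
So the Togori cognate is 'rolbinug'.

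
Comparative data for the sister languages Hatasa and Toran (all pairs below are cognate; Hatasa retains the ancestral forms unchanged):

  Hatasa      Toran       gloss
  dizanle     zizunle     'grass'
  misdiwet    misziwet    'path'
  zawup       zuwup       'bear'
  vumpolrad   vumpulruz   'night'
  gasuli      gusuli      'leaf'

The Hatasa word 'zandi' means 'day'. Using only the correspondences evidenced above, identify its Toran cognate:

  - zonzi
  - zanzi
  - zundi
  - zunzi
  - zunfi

zunzi

dizanle ~ zizunle — Hatasa a corresponds to Toran u after a consonant, before a nasal.
misdiwet ~ misziwet — Hatasa d corresponds to Toran z after a consonant, before a front vowel.
Applying these to Hatasa 'zandi':
  zandi → zundi   (a→u after a consonant, before a nasal)
  zundi → zunzi   (d→z after a consonant, before a front vowel)
So the Toran cognate is 'zunzi'.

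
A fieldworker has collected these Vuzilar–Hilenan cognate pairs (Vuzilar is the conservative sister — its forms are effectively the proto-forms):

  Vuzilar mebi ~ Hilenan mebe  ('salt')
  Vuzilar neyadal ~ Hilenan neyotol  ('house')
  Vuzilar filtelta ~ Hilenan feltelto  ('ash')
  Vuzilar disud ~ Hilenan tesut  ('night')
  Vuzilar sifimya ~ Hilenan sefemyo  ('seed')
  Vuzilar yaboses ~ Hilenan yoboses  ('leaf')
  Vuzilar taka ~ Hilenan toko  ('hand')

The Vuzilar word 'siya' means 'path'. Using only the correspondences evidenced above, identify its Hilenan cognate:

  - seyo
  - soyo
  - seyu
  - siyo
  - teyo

seyo

filtelta ~ feltelto, disud ~ tesut — Vuzilar i corresponds to Hilenan e after a consonant, before a consonant other than r, m, n, p, b, f, v.
filtelta ~ feltelto, sifimya ~ sefemyo — Vuzilar a corresponds to Hilenan o word-finally.
Applying these to Vuzilar 'siya':
  siya → seya   (i→e after a consonant, before a consonant other than r, m, n, p, b, f, v)
  seya → seyo   (a→o word-finally)
So the Hilenan cognate is 'seyo'.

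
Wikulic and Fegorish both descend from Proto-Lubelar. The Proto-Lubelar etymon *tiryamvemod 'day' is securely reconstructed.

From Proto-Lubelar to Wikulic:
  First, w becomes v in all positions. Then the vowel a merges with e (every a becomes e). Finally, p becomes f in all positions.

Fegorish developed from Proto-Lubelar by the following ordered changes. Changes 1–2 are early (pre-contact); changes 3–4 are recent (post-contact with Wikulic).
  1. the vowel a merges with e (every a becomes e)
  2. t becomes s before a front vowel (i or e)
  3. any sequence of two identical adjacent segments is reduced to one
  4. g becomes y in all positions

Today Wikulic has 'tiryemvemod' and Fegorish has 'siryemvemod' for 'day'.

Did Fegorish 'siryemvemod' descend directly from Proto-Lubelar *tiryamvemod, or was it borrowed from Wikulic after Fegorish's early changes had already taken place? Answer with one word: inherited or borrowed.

inherited

If inherited, *tiryamvemod would pass through all of Fegorish's changes:
Fegorish: *tiryamvemod
  tiryamvemod → tiryemvemod   [vowel merger]
  tiryemvemod → siryemvemod   [palatalisation]
  siryemvemod (rule 3 does not apply)
  siryemvemod (rule 4 does not apply)
  giving Fegorish siryemvemod.
If borrowed from Wikulic 'tiryemvemod' after the early changes, it would undergo only the recent ones:
  rule 3 (degemination): no change (tiryemvemod)
  rule 4 (unconditioned shift): no change (tiryemvemod)
  ⇒ as a loan: tiryemvemod
Fegorish 'siryemvemod' matches the inherited outcome exactly, so it is an inherited cognate, not a loan.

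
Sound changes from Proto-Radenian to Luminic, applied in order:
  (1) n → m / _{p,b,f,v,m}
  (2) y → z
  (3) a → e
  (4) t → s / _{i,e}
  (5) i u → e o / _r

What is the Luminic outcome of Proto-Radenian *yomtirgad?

zomserged

Luminic: *yomtirgad > zomtirgad > zomtirged > zomsirged > zomserged  (by unconditioned shift, vowel merger, palatalisation, pre-rhotic lowering)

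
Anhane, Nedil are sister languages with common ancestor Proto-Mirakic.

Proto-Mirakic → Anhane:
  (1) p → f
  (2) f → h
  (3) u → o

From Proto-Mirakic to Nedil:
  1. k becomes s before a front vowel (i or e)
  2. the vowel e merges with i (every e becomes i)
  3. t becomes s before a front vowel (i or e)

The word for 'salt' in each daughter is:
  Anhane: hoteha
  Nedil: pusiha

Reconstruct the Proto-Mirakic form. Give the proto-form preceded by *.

Position 4: Anhane has e, Nedil has i. Anhane preserves e here (none of its changes turn any other segment into e), so the proto-segment is *e.
Position 3: Anhane has t, Nedil has s. Anhane preserves t here (none of its changes turn any other segment into t), so the proto-segment is *t.
Position 1: Anhane has h, Nedil has p. Nedil preserves p here (none of its changes turn any other segment into p), so the proto-segment is *p.
Verify the candidate proto-form against each daughter:
Anhane: *puteha > futeha > huteha > hoteha  (by unconditioned shift, unconditioned shift, vowel merger)
Nedil: *puteha
  puteha (rule 1 does not apply)
  puteha → putiha   [vowel merger]
  putiha → pusiha   [palatalisation]
  giving Nedil pusiha.
No other proto-form is consistent with every reflex, so the reconstruction is *puteha.

*puteha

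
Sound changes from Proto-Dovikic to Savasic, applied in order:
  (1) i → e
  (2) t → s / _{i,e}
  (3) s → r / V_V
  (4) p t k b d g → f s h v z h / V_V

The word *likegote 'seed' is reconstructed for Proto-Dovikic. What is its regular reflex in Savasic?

lehehore

Savasic: start from *likegote.
  rule 1 (vowel merger): likegote → lekegote
  rule 2 (palatalisation): lekegote → lekegose
  rule 3 (rhotacism): lekegose → lekegore
  rule 4 (intervocalic lenition): lekegore → lehehore
  ⇒ Savasic lehehore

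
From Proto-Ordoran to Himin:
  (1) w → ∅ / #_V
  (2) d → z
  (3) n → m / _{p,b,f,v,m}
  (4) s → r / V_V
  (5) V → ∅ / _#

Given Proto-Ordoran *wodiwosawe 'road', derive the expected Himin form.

oziworaw

Himin: *wodiwosawe
  wodiwosawe → odiwosawe   [glide loss]
  odiwosawe → oziwosawe   [unconditioned shift]
  oziwosawe (rule 3 does not apply)
  oziwosawe → oziworawe   [rhotacism]
  oziworawe → oziworaw   [apocope]
  giving Himin oziworaw.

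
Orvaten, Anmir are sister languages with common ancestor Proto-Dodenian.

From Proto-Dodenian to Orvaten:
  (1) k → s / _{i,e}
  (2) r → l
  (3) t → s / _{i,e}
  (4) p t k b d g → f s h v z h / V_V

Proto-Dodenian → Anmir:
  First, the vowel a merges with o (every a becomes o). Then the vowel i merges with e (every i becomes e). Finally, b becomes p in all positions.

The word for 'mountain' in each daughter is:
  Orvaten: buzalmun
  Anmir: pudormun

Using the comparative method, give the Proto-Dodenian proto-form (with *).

*budarmun

Position 1: Orvaten has b, Anmir has p. Orvaten preserves b here (none of its changes turn any other segment into b), so the proto-segment is *b.
Position 3: Orvaten has z, Anmir has d. Anmir preserves d here (none of its changes turn any other segment into d), so the proto-segment is *d.
Position 5: Orvaten has l, Anmir has r. Anmir preserves r here (none of its changes turn any other segment into r), so the proto-segment is *r.
Verify the candidate proto-form against each daughter:
Orvaten: start from *budarmun.
  rule 1: no change — budarmun
  rule 2 (unconditioned shift): budarmun → budalmun
  rule 3: no change — budalmun
  rule 4 (intervocalic lenition): budalmun → buzalmun
  ⇒ Orvaten buzalmun
Anmir: start from *budarmun.
  rule 1 (vowel merger): budarmun → budormun
  rule 2: no change — budormun
  rule 3 (unconditioned shift): budormun → pudormun
  ⇒ Anmir pudormun
*budarmun is the unique common source.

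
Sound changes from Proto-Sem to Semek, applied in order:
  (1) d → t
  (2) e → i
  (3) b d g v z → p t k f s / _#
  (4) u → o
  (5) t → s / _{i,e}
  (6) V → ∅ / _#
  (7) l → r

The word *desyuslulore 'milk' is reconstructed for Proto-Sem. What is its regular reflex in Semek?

sisyosroror

Semek: *desyuslulore > tesyuslulore > tisyuslulori > tisyoslolori > sisyoslolori > sisyoslolor > sisyosroror  (by unconditioned shift, vowel merger, vowel merger, palatalisation, apocope, unconditioned shift)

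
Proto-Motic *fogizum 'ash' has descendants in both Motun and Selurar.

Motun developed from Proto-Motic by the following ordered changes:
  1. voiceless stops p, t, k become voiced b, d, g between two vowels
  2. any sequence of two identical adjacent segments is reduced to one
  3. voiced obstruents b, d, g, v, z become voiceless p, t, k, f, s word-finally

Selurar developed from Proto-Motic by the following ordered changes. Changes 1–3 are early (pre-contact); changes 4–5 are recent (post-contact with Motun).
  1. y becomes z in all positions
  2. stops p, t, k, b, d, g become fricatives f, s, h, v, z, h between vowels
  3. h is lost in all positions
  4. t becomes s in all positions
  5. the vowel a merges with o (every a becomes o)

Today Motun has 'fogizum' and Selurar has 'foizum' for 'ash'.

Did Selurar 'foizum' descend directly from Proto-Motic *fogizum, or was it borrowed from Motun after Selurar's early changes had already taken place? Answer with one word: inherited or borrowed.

inherited

If inherited, *fogizum would pass through all of Selurar's changes:
Selurar: start from *fogizum.
  rule 1: no change — fogizum
  rule 2 (intervocalic lenition): fogizum → fohizum
  rule 3 (h-loss): fohizum → foizum
  rule 4: no change — foizum
  rule 5: no change — foizum
  ⇒ Selurar foizum
If borrowed from Motun 'fogizum' after the early changes, it would undergo only the recent ones:
  rule 4 (unconditioned shift): no change (fogizum)
  rule 5 (vowel merger): no change (fogizum)
  ⇒ as a loan: fogizum
Selurar 'foizum' matches the inherited outcome exactly, so it is an inherited cognate, not a loan.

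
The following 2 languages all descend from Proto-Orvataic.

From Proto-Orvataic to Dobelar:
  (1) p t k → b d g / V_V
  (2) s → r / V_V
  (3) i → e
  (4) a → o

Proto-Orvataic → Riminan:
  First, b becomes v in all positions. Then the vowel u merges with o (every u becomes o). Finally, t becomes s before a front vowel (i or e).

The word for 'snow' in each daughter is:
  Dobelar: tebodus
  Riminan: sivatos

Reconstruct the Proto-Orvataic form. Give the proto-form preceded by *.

*tibatus

Position 1: Dobelar has t, Riminan has s. Dobelar preserves t here (none of its changes turn any other segment into t), so the proto-segment is *t.
Position 4: Dobelar has o, Riminan has a. Riminan preserves a here (none of its changes turn any other segment into a), so the proto-segment is *a.
Position 3: Dobelar has b, Riminan has v. Taking the neighbouring segments as reconstructed: Dobelar b could go back to *p or *b; Riminan v could go back to *b or *v — the one source consistent with every daughter is *b.
Continuing position by position gives *tibatus; check it forward:
Dobelar: *tibatus > tibadus > tebadus > tebodus  (by intervocalic voicing, vowel merger, vowel merger)
Riminan: start from *tibatus.
  rule 1 (unconditioned shift): tibatus → tivatus
  rule 2 (vowel merger): tivatus → tivatos
  rule 3 (palatalisation): tivatos → sivatos
  ⇒ Riminan sivatos
No other proto-form is consistent with every reflex, so the reconstruction is *tibatus.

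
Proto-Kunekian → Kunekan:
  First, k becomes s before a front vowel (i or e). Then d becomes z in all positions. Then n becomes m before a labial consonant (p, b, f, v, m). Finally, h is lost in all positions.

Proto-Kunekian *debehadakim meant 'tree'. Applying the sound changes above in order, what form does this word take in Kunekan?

Kunekan: *debehadakim > debehadasim > zebehazasim > zebeazasim  (by palatalisation, unconditioned shift, h-loss)

zebeazasim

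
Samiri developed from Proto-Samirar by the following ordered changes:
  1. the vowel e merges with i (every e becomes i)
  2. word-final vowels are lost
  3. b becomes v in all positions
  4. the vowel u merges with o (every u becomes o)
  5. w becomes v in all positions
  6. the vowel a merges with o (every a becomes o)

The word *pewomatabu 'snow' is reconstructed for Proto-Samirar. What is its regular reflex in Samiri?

Samiri: *pewomatabu
  pewomatabu → piwomatabu   [vowel merger]
  piwomatabu → piwomatab   [apocope]
  piwomatab → piwomatav   [unconditioned shift]
  piwomatav (rule 4 does not apply)
  piwomatav → pivomatav   [unconditioned shift]
  pivomatav → pivomotov   [vowel merger]
  giving Samiri pivomotov.

pivomotov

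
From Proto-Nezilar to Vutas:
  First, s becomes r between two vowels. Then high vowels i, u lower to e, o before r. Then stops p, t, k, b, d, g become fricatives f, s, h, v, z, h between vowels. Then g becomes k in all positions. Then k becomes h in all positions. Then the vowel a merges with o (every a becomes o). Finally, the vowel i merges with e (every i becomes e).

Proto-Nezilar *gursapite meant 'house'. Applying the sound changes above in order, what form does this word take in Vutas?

horsofese

Vutas: *gursapite
  gursapite (rule 1 does not apply)
  gursapite → gorsapite   [pre-rhotic lowering]
  gorsapite → gorsafise   [intervocalic lenition]
  gorsafise → korsafise   [unconditioned shift]
  korsafise → horsafise   [unconditioned shift]
  horsafise → horsofise   [vowel merger]
  horsofise → horsofese   [vowel merger]
  giving Vutas horsofese.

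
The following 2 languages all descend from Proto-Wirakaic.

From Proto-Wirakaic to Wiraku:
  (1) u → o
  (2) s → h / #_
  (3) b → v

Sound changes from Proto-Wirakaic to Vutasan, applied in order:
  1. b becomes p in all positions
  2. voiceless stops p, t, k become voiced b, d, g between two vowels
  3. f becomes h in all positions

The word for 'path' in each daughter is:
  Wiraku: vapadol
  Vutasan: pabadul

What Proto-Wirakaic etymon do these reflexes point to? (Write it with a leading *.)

*bapadul

Position 3: Wiraku has p, Vutasan has b. Wiraku preserves p here (none of its changes turn any other segment into p), so the proto-segment is *p.
Position 6: Wiraku has o, Vutasan has u. Vutasan preserves u here (none of its changes turn any other segment into u), so the proto-segment is *u.
Position 1: Wiraku has v, Vutasan has p. Taking the neighbouring segments as reconstructed: Wiraku v could go back to *b or *v; Vutasan p could go back to *p or *b — the one source consistent with every daughter is *b.
This points to *bapadul. Verify forward in each daughter:
Wiraku: *bapadul
  bapadul → bapadol   [vowel merger]
  bapadol (rule 2 does not apply)
  bapadol → vapadol   [unconditioned shift]
  giving Wiraku vapadol.
Vutasan: *bapadul > papadul > pabadul  (by unconditioned shift, intervocalic voicing)
No other proto-form is consistent with every reflex, so the reconstruction is *bapadul.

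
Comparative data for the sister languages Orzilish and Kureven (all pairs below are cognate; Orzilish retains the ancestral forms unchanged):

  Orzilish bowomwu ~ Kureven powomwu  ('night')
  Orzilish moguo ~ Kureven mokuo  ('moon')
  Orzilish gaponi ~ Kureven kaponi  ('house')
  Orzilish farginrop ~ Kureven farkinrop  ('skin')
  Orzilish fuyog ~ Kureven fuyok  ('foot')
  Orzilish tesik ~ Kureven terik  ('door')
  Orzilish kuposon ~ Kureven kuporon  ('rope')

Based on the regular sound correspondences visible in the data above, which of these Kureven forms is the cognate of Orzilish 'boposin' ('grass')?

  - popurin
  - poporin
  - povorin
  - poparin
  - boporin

poporin

bowomwu ~ powomwu — Orzilish b corresponds to Kureven p word-initially before a back vowel.
tesik ~ terik — Orzilish s corresponds to Kureven r between vowels (before a front vowel).
Applying these to Orzilish 'boposin':
  boposin → poposin   (b→p word-initially before a back vowel)
  poposin → poporin   (s→r between vowels (before a front vowel))
So the Kureven cognate is 'poporin'.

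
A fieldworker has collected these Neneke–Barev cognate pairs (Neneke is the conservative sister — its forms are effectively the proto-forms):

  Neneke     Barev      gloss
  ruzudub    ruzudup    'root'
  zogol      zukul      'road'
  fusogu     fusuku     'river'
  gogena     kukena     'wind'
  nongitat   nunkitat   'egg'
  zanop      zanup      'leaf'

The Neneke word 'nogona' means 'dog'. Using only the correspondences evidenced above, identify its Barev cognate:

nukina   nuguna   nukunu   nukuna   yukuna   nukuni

zogol ~ zukul, fusogu ~ fusuku — Neneke o corresponds to Barev u after a consonant, before a consonant other than r, m, n, p, b, f, v.
zogol ~ zukul — Neneke g corresponds to Barev k between vowels (before a back vowel).
nongitat ~ nunkitat — Neneke o corresponds to Barev u after a consonant, before a nasal.
Applying these to Neneke 'nogona':
  nogona → nugona   (o→u after a consonant, before a consonant other than r, m, n, p, b, f, v)
  nugona → nukona   (g→k between vowels (before a back vowel))
  nukona → nukuna   (o→u after a consonant, before a nasal)
So the Barev cognate is 'nukuna'.

nukuna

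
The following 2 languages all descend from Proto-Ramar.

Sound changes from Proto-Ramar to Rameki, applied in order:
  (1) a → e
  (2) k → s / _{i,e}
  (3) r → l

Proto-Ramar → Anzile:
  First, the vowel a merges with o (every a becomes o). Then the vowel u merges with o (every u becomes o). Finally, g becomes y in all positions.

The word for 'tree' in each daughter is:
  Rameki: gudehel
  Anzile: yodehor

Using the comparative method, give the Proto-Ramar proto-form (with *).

Position 7: Rameki has l, Anzile has r. Anzile preserves r here (none of its changes turn any other segment into r), so the proto-segment is *r.
Position 1: Rameki has g, Anzile has y. Rameki preserves g here (none of its changes turn any other segment into g), so the proto-segment is *g.
This points to *gudehar. Verify forward in each daughter:
Rameki: start from *gudehar.
  rule 1 (vowel merger): gudehar → gudeher
  rule 2: no change — gudeher
  rule 3 (unconditioned shift): gudeher → gudehel
  ⇒ Rameki gudehel
Anzile: *gudehar
  gudehar → gudehor   [vowel merger]
  gudehor → godehor   [vowel merger]
  godehor → yodehor   [unconditioned shift]
  giving Anzile yodehor.
No other proto-form is consistent with every reflex, so the reconstruction is *gudehar.

*gudehar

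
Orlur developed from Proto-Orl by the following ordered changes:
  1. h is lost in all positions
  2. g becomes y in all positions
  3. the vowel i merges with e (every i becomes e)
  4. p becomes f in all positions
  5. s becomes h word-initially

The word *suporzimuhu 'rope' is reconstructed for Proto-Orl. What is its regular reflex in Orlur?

Orlur: *suporzimuhu > suporzimuu > suporzemuu > suforzemuu > huforzemuu  (by h-loss, vowel merger, unconditioned shift, debuccalisation)

huforzemuu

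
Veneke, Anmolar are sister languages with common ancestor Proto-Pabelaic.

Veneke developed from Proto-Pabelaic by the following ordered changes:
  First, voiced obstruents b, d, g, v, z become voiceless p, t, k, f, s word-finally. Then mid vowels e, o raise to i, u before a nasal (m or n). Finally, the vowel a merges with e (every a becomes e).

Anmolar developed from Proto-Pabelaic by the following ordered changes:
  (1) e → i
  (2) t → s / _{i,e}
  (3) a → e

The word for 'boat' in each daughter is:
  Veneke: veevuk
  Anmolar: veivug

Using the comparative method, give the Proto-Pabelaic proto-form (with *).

Position 6: Veneke has k, Anmolar has g. Anmolar preserves g here (none of its changes turn any other segment into g), so the proto-segment is *g.
Position 3: Veneke has e, Anmolar has i. Taking the neighbouring segments as reconstructed: Veneke e could go back to *a or *e; Anmolar i could go back to *e or *i — the one source consistent with every daughter is *e.
Position 2: Veneke has e, Anmolar has e. In Anmolar, e can only continue *a, so the proto-segment is *a.
This points to *vaevug. Verify forward in each daughter:
Veneke: start from *vaevug.
  rule 1 (final devoicing): vaevug → vaevuk
  rule 2: no change — vaevuk
  rule 3 (vowel merger): vaevuk → veevuk
  ⇒ Veneke veevuk
Anmolar: *vaevug
  vaevug → vaivug   [vowel merger]
  vaivug (rule 2 does not apply)
  vaivug → veivug   [vowel merger]
  giving Anmolar veivug.
No other proto-form is consistent with every reflex, so the reconstruction is *vaevug.

*vaevug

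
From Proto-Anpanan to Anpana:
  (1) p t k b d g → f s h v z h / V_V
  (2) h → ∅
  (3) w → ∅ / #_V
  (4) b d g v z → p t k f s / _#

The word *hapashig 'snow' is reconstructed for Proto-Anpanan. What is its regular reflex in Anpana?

afasik

Anpana: *hapashig
  hapashig → hafashig   [intervocalic lenition]
  hafashig → afasig   [h-loss]
  afasig (rule 3 does not apply)
  afasig → afasik   [final devoicing]
  giving Anpana afasik.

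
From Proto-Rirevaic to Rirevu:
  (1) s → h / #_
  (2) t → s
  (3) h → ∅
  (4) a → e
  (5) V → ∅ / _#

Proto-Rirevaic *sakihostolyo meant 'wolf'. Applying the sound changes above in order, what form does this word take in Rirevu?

Rirevu: *sakihostolyo > hakihostolyo > hakihossolyo > akiossolyo > ekiossolyo > ekiossoly  (by debuccalisation, unconditioned shift, h-loss, vowel merger, apocope)

ekiossoly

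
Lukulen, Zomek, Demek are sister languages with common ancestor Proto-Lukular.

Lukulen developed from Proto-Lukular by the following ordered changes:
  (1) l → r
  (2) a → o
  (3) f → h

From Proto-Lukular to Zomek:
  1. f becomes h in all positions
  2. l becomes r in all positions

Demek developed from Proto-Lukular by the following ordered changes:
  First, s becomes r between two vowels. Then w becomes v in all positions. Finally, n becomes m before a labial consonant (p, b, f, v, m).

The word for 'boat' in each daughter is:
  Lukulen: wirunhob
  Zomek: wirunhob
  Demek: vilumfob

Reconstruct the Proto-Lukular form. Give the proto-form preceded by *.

*wilunfob

Position 6: Lukulen has h, Zomek has h, Demek has f. Demek preserves f here (none of its changes turn any other segment into f), so the proto-segment is *f.
Position 5: Lukulen has n, Zomek has n, Demek has m. Lukulen preserves n here (none of its changes turn any other segment into n), so the proto-segment is *n.
Verify the candidate proto-form against each daughter:
Lukulen: *wilunfob
  wilunfob → wirunfob   [unconditioned shift]
  wirunfob (rule 2 does not apply)
  wirunfob → wirunhob   [unconditioned shift]
  giving Lukulen wirunhob.
Zomek: start from *wilunfob.
  rule 1 (unconditioned shift): wilunfob → wilunhob
  rule 2 (unconditioned shift): wilunhob → wirunhob
  ⇒ Zomek wirunhob
Demek: *wilunfob
  wilunfob (rule 1 does not apply)
  wilunfob → vilunfob   [unconditioned shift]
  vilunfob → vilumfob   [nasal place assimilation]
  giving Demek vilumfob.
Only *wilunfob yields all of Lukulen wirunhob, Zomek wirunhob, Demek vilumfob.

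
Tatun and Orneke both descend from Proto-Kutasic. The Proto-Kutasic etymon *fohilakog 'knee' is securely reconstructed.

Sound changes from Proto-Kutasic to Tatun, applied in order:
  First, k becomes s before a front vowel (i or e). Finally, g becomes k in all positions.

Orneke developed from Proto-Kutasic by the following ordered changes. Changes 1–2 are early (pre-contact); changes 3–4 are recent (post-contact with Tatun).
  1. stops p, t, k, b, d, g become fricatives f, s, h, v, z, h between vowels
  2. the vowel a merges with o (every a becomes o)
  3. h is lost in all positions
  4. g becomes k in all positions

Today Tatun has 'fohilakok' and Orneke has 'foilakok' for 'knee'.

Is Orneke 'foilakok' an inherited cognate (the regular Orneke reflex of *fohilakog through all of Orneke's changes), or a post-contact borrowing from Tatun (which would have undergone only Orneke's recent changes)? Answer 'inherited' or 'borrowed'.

borrowed

If inherited, *fohilakog would pass through all of Orneke's changes:
Orneke: start from *fohilakog.
  rule 1 (intervocalic lenition): fohilakog → fohilahog
  rule 2 (vowel merger): fohilahog → fohilohog
  rule 3 (h-loss): fohilohog → foiloog
  rule 4 (unconditioned shift): foiloog → foilook
  ⇒ Orneke foilook
If borrowed from Tatun 'fohilakok' after the early changes, it would undergo only the recent ones:
  rule 3 (h-loss): fohilakok → foilakok
  rule 4 (unconditioned shift): no change (foilakok)
  ⇒ as a loan: foilakok
Orneke 'foilakok' matches the loan outcome 'foilakok', not the inherited 'foilook' — it skipped the early Orneke changes, so it was borrowed from Tatun.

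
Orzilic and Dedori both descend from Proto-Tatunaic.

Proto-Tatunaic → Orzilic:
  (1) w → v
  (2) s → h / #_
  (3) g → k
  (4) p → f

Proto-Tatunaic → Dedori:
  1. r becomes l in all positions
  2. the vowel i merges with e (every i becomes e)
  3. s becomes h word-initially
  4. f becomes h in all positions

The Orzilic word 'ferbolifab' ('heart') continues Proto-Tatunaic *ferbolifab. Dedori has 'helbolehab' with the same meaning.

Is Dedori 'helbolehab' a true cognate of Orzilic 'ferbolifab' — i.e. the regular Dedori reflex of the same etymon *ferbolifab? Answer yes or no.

Derive the expected Dedori reflex of *ferbolifab:
Dedori: start from *ferbolifab.
  rule 1 (unconditioned shift): ferbolifab → felbolifab
  rule 2 (vowel merger): felbolifab → felbolefab
  rule 3: no change — felbolefab
  rule 4 (unconditioned shift): felbolefab → helbolehab
  ⇒ Dedori helbolehab
Dedori 'helbolehab' matches the regular reflex exactly, so the pair is cognate.

yes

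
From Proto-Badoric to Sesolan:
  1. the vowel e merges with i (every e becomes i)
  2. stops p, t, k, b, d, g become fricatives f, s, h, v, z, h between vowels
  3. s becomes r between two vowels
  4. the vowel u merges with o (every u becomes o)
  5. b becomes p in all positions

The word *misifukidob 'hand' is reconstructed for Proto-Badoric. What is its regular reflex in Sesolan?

mirifohizop

Sesolan: *misifukidob
  misifukidob (rule 1 does not apply)
  misifukidob → misifuhizob   [intervocalic lenition]
  misifuhizob → mirifuhizob   [rhotacism]
  mirifuhizob → mirifohizob   [vowel merger]
  mirifohizob → mirifohizop   [unconditioned shift]
  giving Sesolan mirifohizop.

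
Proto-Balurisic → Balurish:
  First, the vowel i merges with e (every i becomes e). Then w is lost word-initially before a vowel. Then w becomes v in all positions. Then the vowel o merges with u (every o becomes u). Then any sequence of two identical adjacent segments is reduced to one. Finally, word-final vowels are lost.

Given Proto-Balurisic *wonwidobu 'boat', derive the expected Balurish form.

unvedub

Balurish: *wonwidobu
  wonwidobu → wonwedobu   [vowel merger]
  wonwedobu → onwedobu   [glide loss]
  onwedobu → onvedobu   [unconditioned shift]
  onvedobu → unvedubu   [vowel merger]
  unvedubu (rule 5 does not apply)
  unvedubu → unvedub   [apocope]
  giving Balurish unvedub.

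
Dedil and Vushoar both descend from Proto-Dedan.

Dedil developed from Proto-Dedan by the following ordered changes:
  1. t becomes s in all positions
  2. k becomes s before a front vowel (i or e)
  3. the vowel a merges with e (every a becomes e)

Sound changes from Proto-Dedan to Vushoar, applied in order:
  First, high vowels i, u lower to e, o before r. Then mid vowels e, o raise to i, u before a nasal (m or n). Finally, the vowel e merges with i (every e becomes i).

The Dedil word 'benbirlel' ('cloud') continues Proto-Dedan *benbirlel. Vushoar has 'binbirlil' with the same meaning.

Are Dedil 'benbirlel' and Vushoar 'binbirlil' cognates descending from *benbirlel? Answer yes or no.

yes

Derive the expected Vushoar reflex of *benbirlel:
Vushoar: *benbirlel
  benbirlel → benberlel   [pre-rhotic lowering]
  benberlel → binberlel   [pre-nasal raising]
  binberlel → binbirlil   [vowel merger]
  giving Vushoar binbirlil.
Vushoar 'binbirlil' matches the regular reflex exactly, so the pair is cognate.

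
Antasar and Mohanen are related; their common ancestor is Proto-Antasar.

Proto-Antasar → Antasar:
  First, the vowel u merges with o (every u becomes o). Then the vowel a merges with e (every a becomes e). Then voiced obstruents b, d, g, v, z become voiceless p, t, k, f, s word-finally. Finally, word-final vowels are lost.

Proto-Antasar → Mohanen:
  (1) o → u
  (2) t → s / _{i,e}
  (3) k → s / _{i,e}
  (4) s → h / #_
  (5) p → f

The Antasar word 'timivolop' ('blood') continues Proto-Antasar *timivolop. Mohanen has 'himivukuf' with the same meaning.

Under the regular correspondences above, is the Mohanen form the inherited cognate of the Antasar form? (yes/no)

no

Derive the expected Mohanen reflex of *timivolop:
Mohanen: *timivolop > timivulup > simivulup > himivulup > himivuluf  (by vowel merger, palatalisation, debuccalisation, unconditioned shift)
The regular Mohanen reflex would be 'himivuluf', but the attested form is 'himivukuf'. The correspondence is irregular, so they are not cognates (the Mohanen form has a different source).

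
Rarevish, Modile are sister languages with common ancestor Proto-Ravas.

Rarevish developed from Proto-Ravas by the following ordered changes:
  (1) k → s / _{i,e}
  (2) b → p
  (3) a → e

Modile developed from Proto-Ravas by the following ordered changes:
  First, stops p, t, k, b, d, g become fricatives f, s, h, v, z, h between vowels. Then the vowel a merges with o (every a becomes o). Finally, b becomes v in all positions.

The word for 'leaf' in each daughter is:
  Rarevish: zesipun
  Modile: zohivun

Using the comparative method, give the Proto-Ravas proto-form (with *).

*zakibun

Position 5: Rarevish has p, Modile has v. Taking the neighbouring segments as reconstructed: Rarevish p could go back to *p or *b; Modile v could go back to *b or *v — the one source consistent with every daughter is *b.
Position 2: Rarevish has e, Modile has o. Taking the neighbouring segments as reconstructed: Rarevish e could go back to *a or *e; Modile o could go back to *a or *o — the one source consistent with every daughter is *a.
Position 3: Rarevish has s, Modile has h. Taking the neighbouring segments as reconstructed: Rarevish s could go back to *k or *s; Modile h could go back to *k or *g or *h — the one source consistent with every daughter is *k.
This points to *zakibun. Verify forward in each daughter:
Rarevish: start from *zakibun.
  rule 1 (palatalisation): zakibun → zasibun
  rule 2 (unconditioned shift): zasibun → zasipun
  rule 3 (vowel merger): zasipun → zesipun
  ⇒ Rarevish zesipun
Modile: *zakibun
  zakibun → zahivun   [intervocalic lenition]
  zahivun → zohivun   [vowel merger]
  zohivun (rule 3 does not apply)
  giving Modile zohivun.
*zakibun is the unique common source.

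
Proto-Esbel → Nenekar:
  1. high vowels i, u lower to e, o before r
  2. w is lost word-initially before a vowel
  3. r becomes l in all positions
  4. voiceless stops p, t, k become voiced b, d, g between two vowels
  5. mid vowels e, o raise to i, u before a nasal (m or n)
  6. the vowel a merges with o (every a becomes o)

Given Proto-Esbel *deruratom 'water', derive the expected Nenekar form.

delolodum

Nenekar: *deruratom > deroratom > delolatom > deloladom > deloladum > delolodum  (by pre-rhotic lowering, unconditioned shift, intervocalic voicing, pre-nasal raising, vowel merger)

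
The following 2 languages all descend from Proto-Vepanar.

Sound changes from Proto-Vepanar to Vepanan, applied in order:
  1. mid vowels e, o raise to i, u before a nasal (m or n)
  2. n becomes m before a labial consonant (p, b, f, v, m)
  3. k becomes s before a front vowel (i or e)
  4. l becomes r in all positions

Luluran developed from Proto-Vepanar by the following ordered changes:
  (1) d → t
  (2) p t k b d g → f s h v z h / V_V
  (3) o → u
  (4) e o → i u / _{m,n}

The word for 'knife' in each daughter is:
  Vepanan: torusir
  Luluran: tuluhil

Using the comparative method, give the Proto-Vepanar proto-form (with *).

Position 3: Vepanan has r, Luluran has l. Luluran preserves l here (none of its changes turn any other segment into l), so the proto-segment is *l.
Position 7: Vepanan has r, Luluran has l. Luluran preserves l here (none of its changes turn any other segment into l), so the proto-segment is *l.
Position 2: Vepanan has o, Luluran has u. Vepanan preserves o here (none of its changes turn any other segment into o), so the proto-segment is *o.
Verify the candidate proto-form against each daughter:
Vepanan: *tolukil > tolusil > torusir  (by palatalisation, unconditioned shift)
Luluran: *tolukil > toluhil > tuluhil  (by intervocalic lenition, vowel merger)
No other proto-form is consistent with every reflex, so the reconstruction is *tolukil.

*tolukil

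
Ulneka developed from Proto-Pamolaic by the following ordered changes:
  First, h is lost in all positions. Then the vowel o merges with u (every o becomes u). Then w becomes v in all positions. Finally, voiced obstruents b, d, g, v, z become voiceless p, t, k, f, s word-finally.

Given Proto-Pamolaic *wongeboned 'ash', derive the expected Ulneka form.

vungebunet

Ulneka: start from *wongeboned.
  rule 1: no change — wongeboned
  rule 2 (vowel merger): wongeboned → wungebuned
  rule 3 (unconditioned shift): wungebuned → vungebuned
  rule 4 (final devoicing): vungebuned → vungebunet
  ⇒ Ulneka vungebunet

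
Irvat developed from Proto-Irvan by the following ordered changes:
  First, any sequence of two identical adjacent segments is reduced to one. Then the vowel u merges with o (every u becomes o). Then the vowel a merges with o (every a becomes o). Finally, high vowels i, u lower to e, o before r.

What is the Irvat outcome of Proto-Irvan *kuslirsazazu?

Irvat: start from *kuslirsazazu.
  rule 1: no change — kuslirsazazu
  rule 2 (vowel merger): kuslirsazazu → koslirsazazo
  rule 3 (vowel merger): koslirsazazo → koslirsozozo
  rule 4 (pre-rhotic lowering): koslirsozozo → koslersozozo
  ⇒ Irvat koslersozozo

koslersozozo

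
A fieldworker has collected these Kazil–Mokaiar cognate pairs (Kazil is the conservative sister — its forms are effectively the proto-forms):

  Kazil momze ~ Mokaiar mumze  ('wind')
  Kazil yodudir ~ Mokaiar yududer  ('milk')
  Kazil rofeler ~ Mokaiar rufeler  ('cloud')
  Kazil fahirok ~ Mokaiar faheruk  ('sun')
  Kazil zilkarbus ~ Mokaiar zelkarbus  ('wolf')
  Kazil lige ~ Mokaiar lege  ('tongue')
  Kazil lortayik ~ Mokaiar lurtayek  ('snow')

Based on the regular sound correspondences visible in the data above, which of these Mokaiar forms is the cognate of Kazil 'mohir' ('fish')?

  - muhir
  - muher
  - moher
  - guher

yodudir ~ yududer, fahirok ~ faheruk — Kazil o corresponds to Mokaiar u after a consonant, before a consonant other than r, m, n, p, b, f, v.
yodudir ~ yududer, fahirok ~ faheruk — Kazil i corresponds to Mokaiar e after a consonant, before r.
Applying these to Kazil 'mohir':
  mohir → muhir   (o→u after a consonant, before a consonant other than r, m, n, p, b, f, v)
  muhir → muher   (i→e after a consonant, before r)
So the Mokaiar cognate is 'muher'.

muher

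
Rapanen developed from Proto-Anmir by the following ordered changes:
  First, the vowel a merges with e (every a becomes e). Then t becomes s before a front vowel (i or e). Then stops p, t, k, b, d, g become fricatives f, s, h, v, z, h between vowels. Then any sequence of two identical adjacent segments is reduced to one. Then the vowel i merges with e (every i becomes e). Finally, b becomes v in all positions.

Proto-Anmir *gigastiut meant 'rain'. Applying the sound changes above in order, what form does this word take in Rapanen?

Rapanen: start from *gigastiut.
  rule 1 (vowel merger): gigastiut → gigestiut
  rule 2 (palatalisation): gigestiut → gigessiut
  rule 3 (intervocalic lenition): gigessiut → gihessiut
  rule 4 (degemination): gihessiut → gihesiut
  rule 5 (vowel merger): gihesiut → geheseut
  rule 6: no change — geheseut
  ⇒ Rapanen geheseut

geheseut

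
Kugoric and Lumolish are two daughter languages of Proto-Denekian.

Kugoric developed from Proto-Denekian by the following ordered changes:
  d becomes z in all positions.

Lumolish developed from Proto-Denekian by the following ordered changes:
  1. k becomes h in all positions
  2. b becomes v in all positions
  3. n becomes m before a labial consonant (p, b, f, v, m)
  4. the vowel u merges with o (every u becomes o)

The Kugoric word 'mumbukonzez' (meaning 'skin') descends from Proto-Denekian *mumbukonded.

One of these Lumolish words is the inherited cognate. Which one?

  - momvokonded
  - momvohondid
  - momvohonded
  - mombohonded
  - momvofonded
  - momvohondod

momvohonded

Lumolish: *mumbukonded > mumbuhonded > mumvuhonded > momvohonded  (by unconditioned shift, unconditioned shift, vowel merger)
The other candidates each miss or misapply at least one Lumolish change.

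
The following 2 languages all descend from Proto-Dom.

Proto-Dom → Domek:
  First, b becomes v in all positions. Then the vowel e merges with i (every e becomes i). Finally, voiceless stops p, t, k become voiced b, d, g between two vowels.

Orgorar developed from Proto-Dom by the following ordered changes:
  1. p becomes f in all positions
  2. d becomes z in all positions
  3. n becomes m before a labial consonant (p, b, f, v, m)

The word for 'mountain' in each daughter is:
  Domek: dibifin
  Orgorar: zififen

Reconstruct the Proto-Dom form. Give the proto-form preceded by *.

Position 1: Domek has d, Orgorar has z. Taking the neighbouring segments as reconstructed: Domek d can only go back to *d; Orgorar z could go back to *d or *z — the one source consistent with every daughter is *d.
Position 3: Domek has b, Orgorar has f. In Domek, b can only continue *p, so the proto-segment is *p.
Position 6: Domek has i, Orgorar has e. Orgorar preserves e here (none of its changes turn any other segment into e), so the proto-segment is *e.
Verify the candidate proto-form against each daughter:
Domek: *dipifen > dipifin > dibifin  (by vowel merger, intervocalic voicing)
Orgorar: *dipifen > dififen > zififen  (by unconditioned shift, unconditioned shift)
Only *dipifen yields all of Domek dibifin, Orgorar zififen.

*dipifen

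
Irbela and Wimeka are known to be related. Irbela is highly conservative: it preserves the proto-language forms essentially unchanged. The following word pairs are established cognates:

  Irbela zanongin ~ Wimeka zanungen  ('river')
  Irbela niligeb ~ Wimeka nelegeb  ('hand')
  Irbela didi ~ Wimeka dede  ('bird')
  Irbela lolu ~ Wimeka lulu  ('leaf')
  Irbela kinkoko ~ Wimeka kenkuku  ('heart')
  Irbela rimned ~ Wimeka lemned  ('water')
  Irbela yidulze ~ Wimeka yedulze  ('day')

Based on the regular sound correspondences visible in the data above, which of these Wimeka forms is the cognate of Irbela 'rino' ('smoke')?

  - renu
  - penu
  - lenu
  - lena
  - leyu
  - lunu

lenu

rimned ~ lemned — Irbela r corresponds to Wimeka l word-initially before a front vowel.
zanongin ~ zanungen, kinkoko ~ kenkuku — Irbela i corresponds to Wimeka e after a consonant, before a nasal.
kinkoko ~ kenkuku — Irbela o corresponds to Wimeka u word-finally.
Applying these to Irbela 'rino':
  rino → lino   (r→l word-initially before a front vowel)
  lino → leno   (i→e after a consonant, before a nasal)
  leno → lenu   (o→u word-finally)
So the Wimeka cognate is 'lenu'.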